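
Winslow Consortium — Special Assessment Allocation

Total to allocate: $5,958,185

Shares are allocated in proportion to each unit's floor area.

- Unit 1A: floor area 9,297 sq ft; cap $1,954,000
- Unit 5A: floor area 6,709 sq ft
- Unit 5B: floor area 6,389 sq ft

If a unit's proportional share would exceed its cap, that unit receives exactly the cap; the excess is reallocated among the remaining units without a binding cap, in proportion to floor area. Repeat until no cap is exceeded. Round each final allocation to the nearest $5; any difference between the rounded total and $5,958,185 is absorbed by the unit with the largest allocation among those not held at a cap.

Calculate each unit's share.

Combined floor area = 22,395.
Unconstrained shares: Unit 1A 2,473,464.88; Unit 5A 1,784,928.03; Unit 5B 1,699,792.09.
Held at cap: Unit 1A ($1,954,000); balance $4,004,185 reallocated over remaining floor area 13,098.
Redistributed shares: Unit 5A 2,051,006.04 → $2,051,005; Unit 5B 1,953,178.96 → $1,953,180.

Unit 1A: $1,954,000 · Unit 5A: $2,051,005 · Unit 5B: $1,953,180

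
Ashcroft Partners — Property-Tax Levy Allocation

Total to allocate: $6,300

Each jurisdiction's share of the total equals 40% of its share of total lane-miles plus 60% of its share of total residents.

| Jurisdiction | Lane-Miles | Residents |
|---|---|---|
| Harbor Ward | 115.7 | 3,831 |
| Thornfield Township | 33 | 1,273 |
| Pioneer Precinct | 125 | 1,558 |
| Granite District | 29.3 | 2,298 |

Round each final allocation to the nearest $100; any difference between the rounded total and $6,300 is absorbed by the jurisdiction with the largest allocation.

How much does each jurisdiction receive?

Lane-miles total 303; residents total 8,960.
Combined weights (40% lane-miles + 60% residents): Harbor Ward 0.4093; Thornfield Township 0.1288; Pioneer Precinct 0.2693; Granite District 0.1926.
Pro-rata amounts: Harbor Ward 2,578.46; Thornfield Township 811.50; Pioneer Precinct 1,696.89; Granite District 1,213.15.
After rounding ($100): Harbor Ward $2,600; Thornfield Township $800; Pioneer Precinct $1,700; Granite District $1,200. Sum = $6,300.
No rounding difference to absorb.

Harbor Ward: $2,600 | Thornfield Township: $800 | Pioneer Precinct: $1,700 | Granite District: $1,200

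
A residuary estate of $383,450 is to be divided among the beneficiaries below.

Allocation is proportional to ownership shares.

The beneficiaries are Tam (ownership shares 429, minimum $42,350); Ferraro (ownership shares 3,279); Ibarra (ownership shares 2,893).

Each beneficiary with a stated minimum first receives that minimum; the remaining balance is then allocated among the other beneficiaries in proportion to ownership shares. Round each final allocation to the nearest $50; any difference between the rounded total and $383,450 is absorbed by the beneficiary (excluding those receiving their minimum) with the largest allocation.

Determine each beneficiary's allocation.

Tam: $42,350; Ferraro: $181,200; Ibarra: $159,900

Guaranteed amounts: Tam $42,350. Residual $341,100.
Residual split over remaining ownership shares 6,172: Ferraro 181,216.28 → $181,200; Ibarra 159,883.72 → $159,900.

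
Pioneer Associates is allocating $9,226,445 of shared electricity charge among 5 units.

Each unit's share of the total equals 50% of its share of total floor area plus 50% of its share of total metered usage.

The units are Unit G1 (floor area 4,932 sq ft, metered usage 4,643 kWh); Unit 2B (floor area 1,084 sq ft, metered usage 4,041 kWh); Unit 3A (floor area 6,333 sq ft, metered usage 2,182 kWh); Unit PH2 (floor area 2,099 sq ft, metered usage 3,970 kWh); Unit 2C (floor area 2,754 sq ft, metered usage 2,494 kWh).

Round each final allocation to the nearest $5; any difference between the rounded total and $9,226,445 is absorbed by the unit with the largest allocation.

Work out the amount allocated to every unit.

Unit G1: $2,558,625; Unit 2B: $1,366,415; Unit 3A: $2,279,225; Unit PH2: $1,619,715; Unit 2C: $1,402,465

Floor area total 17,202; metered usage total 17,330.
Composite weights (50% floor area + 50% metered usage): Unit G1 0.2773; Unit 2B 0.1481; Unit 3A 0.2470; Unit PH2 0.1756; Unit 2C 0.1520.
Raw shares: Unit G1 2,558,621.24; Unit 2B 1,366,415.22; Unit 3A 2,279,225.75; Unit PH2 1,619,717.23; Unit 2C 1,402,465.56.
Rounded to nearest $5: Unit G1 $2,558,620; Unit 2B $1,366,415; Unit 3A $2,279,225; Unit PH2 $1,619,715; Unit 2C $1,402,465. Sum = $9,226,440.
Difference $9,226,445 − $9,226,440 = +$5 applied to largest allocation (Unit G1): Unit G1 becomes $2,558,625.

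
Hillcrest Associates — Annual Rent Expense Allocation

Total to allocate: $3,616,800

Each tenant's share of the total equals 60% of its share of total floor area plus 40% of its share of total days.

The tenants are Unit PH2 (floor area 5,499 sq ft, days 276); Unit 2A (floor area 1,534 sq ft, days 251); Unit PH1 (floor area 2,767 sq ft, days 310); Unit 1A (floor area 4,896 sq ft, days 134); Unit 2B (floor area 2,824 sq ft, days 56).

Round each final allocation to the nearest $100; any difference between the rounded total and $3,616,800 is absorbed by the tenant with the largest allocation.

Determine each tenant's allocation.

Floor area total 17,520; days total 1,027.
Combined weights (60% floor area + 40% days): Unit PH2 0.2958; Unit 2A 0.1503; Unit PH1 0.2155; Unit 1A 0.2199; Unit 2B 0.1185.
Unrounded shares: Unit PH2 1,069,919.91; Unit 2A 543,585.92; Unit PH1 779,421.46; Unit 1A 795,197.17; Unit 2B 428,675.54.
Rounded to nearest $100: Unit PH2 $1,069,900; Unit 2A $543,600; Unit PH1 $779,400; Unit 1A $795,200; Unit 2B $428,700. Sum = $3,616,800.
Sum already equals the total — no adjustment.

Unit PH2: $1,069,900 · Unit 2A: $543,600 · Unit PH1: $779,400 · Unit 1A: $795,200 · Unit 2B: $428,700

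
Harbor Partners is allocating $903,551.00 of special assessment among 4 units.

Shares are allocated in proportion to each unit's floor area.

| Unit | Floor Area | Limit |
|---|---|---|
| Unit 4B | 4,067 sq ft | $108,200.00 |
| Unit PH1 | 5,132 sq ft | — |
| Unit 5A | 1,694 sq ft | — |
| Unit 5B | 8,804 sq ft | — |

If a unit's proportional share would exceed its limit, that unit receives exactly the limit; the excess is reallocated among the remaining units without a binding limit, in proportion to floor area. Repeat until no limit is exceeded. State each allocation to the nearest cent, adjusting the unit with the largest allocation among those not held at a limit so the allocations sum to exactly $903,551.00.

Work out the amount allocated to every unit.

Unit 4B: $108,200.00 | Unit PH1: $261,147.88 | Unit 5A: $86,201.19 | Unit 5B: $448,001.93

Floor area total: 19,697.
Unconstrained shares: Unit 4B 186,563.5334; Unit PH1 235,417.7658; Unit 5A 77,708.0466; Unit 5B 403,861.6543.
Held at cap: Unit 4B ($108,200.00); remaining pool $795,351.00 reallocated over remaining floor area 15,630.
Redistributed shares: Unit PH1 261,147.8779 → $261,147.88; Unit 5A 86,201.1896 → $86,201.19; Unit 5B 448,001.9324 → $448,001.93.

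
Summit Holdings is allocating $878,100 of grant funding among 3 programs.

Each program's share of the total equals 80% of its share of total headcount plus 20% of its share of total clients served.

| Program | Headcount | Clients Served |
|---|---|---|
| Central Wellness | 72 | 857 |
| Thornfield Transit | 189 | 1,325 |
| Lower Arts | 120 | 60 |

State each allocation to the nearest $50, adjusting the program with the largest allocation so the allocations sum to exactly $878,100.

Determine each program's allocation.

Central Wellness: $199,900; Thornfield Transit: $452,250; Lower Arts: $225,950

Totals — headcount 381, clients served 2,242.
Blended shares (80% headcount + 20% clients served): Central Wellness 0.2276; Thornfield Transit 0.5150; Lower Arts 0.2573.
Proportional shares: Central Wellness 199,882.52; Thornfield Transit 452,264.03; Lower Arts 225,953.45.
At nearest $50: Central Wellness $199,900; Thornfield Transit $452,250; Lower Arts $225,950. Sum = $878,100.
Rounded total matches; no reconciliation needed.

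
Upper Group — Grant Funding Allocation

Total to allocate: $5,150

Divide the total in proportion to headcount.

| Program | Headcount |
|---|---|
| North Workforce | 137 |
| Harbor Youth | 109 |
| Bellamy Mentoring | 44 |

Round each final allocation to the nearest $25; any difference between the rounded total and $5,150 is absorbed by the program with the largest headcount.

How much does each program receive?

North Workforce: $2,450; Harbor Youth: $1,925; Bellamy Mentoring: $775

Total headcount = 137 + 109 + 44 = 290.
Raw shares: North Workforce 2,432.93; Harbor Youth 1,935.69; Bellamy Mentoring 781.38.
At nearest $25: North Workforce $2,425; Harbor Youth $1,925; Bellamy Mentoring $775. Sum = $5,125.
Difference $5,150 − $5,125 = +$25 applied to largest headcount (North Workforce): North Workforce becomes $2,450.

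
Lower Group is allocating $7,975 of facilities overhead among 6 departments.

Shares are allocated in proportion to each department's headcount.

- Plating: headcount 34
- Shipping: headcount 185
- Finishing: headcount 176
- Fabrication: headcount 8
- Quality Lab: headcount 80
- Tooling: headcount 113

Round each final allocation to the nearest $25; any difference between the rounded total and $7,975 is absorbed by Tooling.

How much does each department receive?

Plating: $450 | Shipping: $2,475 | Finishing: $2,350 | Fabrication: $100 | Quality Lab: $1,075 | Tooling: $1,525

Sum of headcount: 596.
Unrounded shares: Plating 34/596 × $7,975 = 454.95; Shipping 185/596 × $7,975 = 2,475.46; Finishing 176/596 × $7,975 = 2,355.03; Fabrication 8/596 × $7,975 = 107.05; Quality Lab 80/596 × $7,975 = 1,070.47; Tooling 113/596 × $7,975 = 1,512.04.
At nearest $25: Plating $450; Shipping $2,475; Finishing $2,350; Fabrication $100; Quality Lab $1,075; Tooling $1,500. Sum = $7,950.
Difference $7,975 − $7,950 = +$25 applied to Tooling: Tooling becomes $1,525.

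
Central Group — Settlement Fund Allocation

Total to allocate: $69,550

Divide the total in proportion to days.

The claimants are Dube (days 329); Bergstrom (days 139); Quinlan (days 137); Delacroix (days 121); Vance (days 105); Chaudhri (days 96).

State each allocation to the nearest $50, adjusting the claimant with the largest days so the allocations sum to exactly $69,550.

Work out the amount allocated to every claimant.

Dube: $24,600 · Bergstrom: $10,450 · Quinlan: $10,300 · Delacroix: $9,100 · Vance: $7,900 · Chaudhri: $7,200

Combined days = 927.
Raw shares: Dube 329/927 × $69,550 = 24,683.87; Bergstrom 139/927 × $69,550 = 10,428.75; Quinlan 137/927 × $69,550 = 10,278.69; Delacroix 121/927 × $69,550 = 9,078.26; Vance 105/927 × $69,550 = 7,877.83; Chaudhri 96/927 × $69,550 = 7,202.59.
At nearest $50: Dube $24,700; Bergstrom $10,450; Quinlan $10,300; Delacroix $9,100; Vance $7,900; Chaudhri $7,200. Sum = $69,650.
Difference $69,550 − $69,650 = −$100 applied to largest days (Dube): Dube becomes $24,600.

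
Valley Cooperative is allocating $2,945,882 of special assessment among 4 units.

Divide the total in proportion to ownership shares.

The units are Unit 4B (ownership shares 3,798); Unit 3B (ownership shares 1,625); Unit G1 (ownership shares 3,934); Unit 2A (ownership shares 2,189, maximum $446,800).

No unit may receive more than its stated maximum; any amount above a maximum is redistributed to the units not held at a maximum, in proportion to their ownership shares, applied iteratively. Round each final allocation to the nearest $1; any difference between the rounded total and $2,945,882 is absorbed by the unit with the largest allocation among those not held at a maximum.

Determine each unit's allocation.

Ownership shares total: 11,546.
Pro-rata shares before constraints: Unit 4B 969,033.42; Unit 3B 414,607.505; Unit G1 1,003,732.88; Unit 2A 558,508.20.
Held at cap: Unit 2A ($446,800); residual $2,499,082 reallocated over remaining ownership shares 9,357.
Shares after redistribution: Unit 4B 1,014,375.70 → $1,014,376; Unit 3B 434,007.51 → $434,008; Unit G1 1,050,698.79 → $1,050,699.
Rounding difference −$1 applied to Unit G1 → $1,050,698.

Unit 4B: $1,014,376 | Unit 3B: $434,008 | Unit G1: $1,050,698 | Unit 2A: $446,800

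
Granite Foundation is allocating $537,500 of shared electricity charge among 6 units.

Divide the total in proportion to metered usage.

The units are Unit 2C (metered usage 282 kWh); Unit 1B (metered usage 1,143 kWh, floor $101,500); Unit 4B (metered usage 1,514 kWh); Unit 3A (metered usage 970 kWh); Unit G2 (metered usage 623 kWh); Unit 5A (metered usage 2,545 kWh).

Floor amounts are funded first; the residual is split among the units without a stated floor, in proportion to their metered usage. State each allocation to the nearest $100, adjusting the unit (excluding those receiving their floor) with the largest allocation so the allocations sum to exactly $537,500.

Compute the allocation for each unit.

Minimums first: Unit 1B $101,500. Balance $436,000.
Balance split over remaining metered usage 5,934: Unit 2C 20,719.92 → $20,700; Unit 4B 111,240.98 → $111,200; Unit 3A 71,270.64 → $71,300; Unit G2 45,774.86 → $45,800; Unit 5A 186,993.60 → $187,000.

Unit 2C: $20,700 · Unit 1B: $101,500 · Unit 4B: $111,200 · Unit 3A: $71,300 · Unit G2: $45,800 · Unit 5A: $187,000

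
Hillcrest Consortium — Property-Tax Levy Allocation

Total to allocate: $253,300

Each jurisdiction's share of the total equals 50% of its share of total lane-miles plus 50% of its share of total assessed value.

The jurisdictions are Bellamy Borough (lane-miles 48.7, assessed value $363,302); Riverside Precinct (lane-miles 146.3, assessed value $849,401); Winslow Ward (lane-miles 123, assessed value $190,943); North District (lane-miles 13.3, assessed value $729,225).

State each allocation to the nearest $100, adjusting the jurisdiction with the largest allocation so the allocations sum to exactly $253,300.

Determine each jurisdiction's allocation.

Bellamy Borough: $40,200 · Riverside Precinct: $106,300 · Winslow Ward: $58,400 · North District: $48,400

Totals — lane-miles 331.3, assessed value 2,132,871.
Combined weights (50% lane-miles + 50% assessed value): Bellamy Borough 0.1587; Riverside Precinct 0.4199; Winslow Ward 0.2304; North District 0.1910.
Unrounded shares: Bellamy Borough 40,190.02; Riverside Precinct 106,365.32; Winslow Ward 58,358.88; North District 48,385.77.
At nearest $100: Bellamy Borough $40,200; Riverside Precinct $106,400; Winslow Ward $58,400; North District $48,400. Sum = $253,400.
Difference $253,300 − $253,400 = −$100 applied to largest allocation (Riverside Precinct): Riverside Precinct becomes $106,300.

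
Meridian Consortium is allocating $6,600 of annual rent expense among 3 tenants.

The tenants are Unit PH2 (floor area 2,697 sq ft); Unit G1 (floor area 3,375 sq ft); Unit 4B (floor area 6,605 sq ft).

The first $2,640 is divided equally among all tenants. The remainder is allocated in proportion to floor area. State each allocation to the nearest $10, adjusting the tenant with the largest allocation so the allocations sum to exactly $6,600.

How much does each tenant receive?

Unit PH2: $1,720 | Unit G1: $1,930 | Unit 4B: $2,950

First tranche $2,640 split equally: $880 each.
Remainder $3,960 by floor area (total 12,677): Unit PH2 842.48 → $840; Unit G1 1,054.27 → $1,050; Unit 4B 2,063.25 → $2,060.
Rounding difference +$10 on remainder applied to Unit 4B.
Totals: Unit PH2 $880 + $840 = $1,720; Unit G1 $880 + $1,050 = $1,930; Unit 4B $880 + $2,070 = $2,950.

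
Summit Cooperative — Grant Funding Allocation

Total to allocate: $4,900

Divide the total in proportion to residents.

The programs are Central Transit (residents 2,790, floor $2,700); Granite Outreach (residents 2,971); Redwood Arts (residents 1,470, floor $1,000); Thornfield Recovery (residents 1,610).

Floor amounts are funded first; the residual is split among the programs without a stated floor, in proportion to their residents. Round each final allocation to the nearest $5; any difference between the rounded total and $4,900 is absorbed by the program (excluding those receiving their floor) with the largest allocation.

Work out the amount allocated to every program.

Minimums first: Central Transit $2,700; Redwood Arts $1,000. Residual $1,200.
Residual split over remaining residents 4,581: Granite Outreach 778.26 → $780; Thornfield Recovery 421.74 → $420.

Central Transit: $2,700 · Granite Outreach: $780 · Redwood Arts: $1,000 · Thornfield Recovery: $420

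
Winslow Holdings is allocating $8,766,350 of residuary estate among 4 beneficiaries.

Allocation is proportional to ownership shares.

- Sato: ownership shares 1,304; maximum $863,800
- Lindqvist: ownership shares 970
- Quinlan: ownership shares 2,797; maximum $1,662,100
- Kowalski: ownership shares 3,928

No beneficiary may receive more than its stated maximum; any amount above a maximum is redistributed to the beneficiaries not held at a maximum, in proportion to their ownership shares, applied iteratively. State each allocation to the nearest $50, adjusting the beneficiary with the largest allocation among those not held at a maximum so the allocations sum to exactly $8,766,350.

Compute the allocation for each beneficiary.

Ownership shares total: 8,999.
Proportional shares (ignoring caps): Sato 1,270,287.85; Lindqvist 944,922.71; Quinlan 2,724,689.52; Kowalski 3,826,449.92.
Cap binds for Sato ($863,800), Quinlan ($1,662,100); remaining pool $6,240,450 reallocated over remaining ownership shares 4,898.
Remaining shares: Lindqvist 1,235,858.82 → $1,235,850; Kowalski 5,004,591.18 → $5,004,600.

Sato: $863,800 · Lindqvist: $1,235,850 · Quinlan: $1,662,100 · Kowalski: $5,004,600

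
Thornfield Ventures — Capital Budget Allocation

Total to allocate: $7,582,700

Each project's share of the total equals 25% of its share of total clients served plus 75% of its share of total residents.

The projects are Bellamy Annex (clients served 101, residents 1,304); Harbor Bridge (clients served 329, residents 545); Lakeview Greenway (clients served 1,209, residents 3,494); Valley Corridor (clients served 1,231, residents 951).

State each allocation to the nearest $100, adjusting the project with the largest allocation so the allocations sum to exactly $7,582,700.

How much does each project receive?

Bellamy Annex: $1,245,000 · Harbor Bridge: $709,800 · Lakeview Greenway: $3,955,500 · Valley Corridor: $1,672,400

Clients served total 2,870; residents total 6,294.
Composite weights (25% clients served + 75% residents): Bellamy Annex 0.1642; Harbor Bridge 0.0936; Lakeview Greenway 0.5217; Valley Corridor 0.2206.
Pro-rata amounts: Bellamy Annex 1,244,957.95; Harbor Bridge 709,750.88; Lakeview Greenway 3,955,610.18; Valley Corridor 1,672,380.99.
At nearest $100: Bellamy Annex $1,245,000; Harbor Bridge $709,800; Lakeview Greenway $3,955,600; Valley Corridor $1,672,400. Sum = $7,582,800.
Difference $7,582,700 − $7,582,800 = −$100 applied to largest allocation (Lakeview Greenway): Lakeview Greenway becomes $3,955,500.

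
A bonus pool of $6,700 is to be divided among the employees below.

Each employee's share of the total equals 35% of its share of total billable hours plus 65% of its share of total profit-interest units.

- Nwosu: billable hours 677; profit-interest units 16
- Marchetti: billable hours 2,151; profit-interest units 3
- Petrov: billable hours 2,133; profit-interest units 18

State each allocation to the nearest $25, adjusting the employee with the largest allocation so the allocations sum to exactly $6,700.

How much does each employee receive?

Totals — billable hours 4,961, profit-interest units 37.
Composite weights (35% billable hours + 65% profit-interest units): Nwosu 0.3288; Marchetti 0.2045; Petrov 0.4667.
Raw shares: Nwosu 2,203.25; Marchetti 1,369.86; Petrov 3,126.89.
At nearest $25: Nwosu $2,200; Marchetti $1,375; Petrov $3,125. Sum = $6,700.
No rounding difference to absorb.

Nwosu: $2,200 | Marchetti: $1,375 | Petrov: $3,125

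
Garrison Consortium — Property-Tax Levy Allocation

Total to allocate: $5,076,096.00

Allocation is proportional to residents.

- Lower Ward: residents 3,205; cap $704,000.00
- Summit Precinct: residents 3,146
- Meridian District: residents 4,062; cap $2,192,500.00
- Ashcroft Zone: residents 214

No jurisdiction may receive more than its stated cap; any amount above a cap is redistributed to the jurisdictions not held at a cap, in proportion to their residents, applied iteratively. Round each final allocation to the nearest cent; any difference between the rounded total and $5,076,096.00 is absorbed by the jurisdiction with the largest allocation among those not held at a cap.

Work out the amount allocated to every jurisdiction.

Lower Ward: $704,000.00 | Summit Precinct: $2,040,776.49 | Meridian District: $2,192,500.00 | Ashcroft Zone: $138,819.51

Total residents = 10,627.
Pro-rata shares before constraints: Lower Ward 1,530,901.2591; Summit Precinct 1,502,719.3014; Meridian District 1,940,256.1355; Ashcroft Zone 102,219.3040.
Cap binds for Lower Ward ($704,000.00); remaining pool $4,372,096.00 reallocated over remaining residents 7,422.
Cap binds for Meridian District ($2,192,500.00); remaining pool $2,179,596.00 reallocated over remaining residents 3,360.
Shares after redistribution: Summit Precinct 2,040,776.4929 → $2,040,776.49; Ashcroft Zone 138,819.5071 → $138,819.51.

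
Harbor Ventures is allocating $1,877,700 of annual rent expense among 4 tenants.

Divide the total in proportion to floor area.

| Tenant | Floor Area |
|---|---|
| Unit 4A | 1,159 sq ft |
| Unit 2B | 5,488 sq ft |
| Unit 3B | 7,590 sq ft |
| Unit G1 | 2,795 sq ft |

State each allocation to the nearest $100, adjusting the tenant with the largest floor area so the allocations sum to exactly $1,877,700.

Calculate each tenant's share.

Unit 4A: $127,800 · Unit 2B: $605,000 · Unit 3B: $836,800 · Unit G1: $308,100

Combined floor area = 1,159 + 5,488 + 7,590 + 2,795 = 17,032.
Unrounded shares: Unit 4A 127,774.44; Unit 2B 605,026.87; Unit 3B 836,762.74; Unit G1 308,135.95.
At nearest $100: Unit 4A $127,800; Unit 2B $605,000; Unit 3B $836,800; Unit G1 $308,100. Sum = $1,877,700.
Sum already equals the total — no adjustment.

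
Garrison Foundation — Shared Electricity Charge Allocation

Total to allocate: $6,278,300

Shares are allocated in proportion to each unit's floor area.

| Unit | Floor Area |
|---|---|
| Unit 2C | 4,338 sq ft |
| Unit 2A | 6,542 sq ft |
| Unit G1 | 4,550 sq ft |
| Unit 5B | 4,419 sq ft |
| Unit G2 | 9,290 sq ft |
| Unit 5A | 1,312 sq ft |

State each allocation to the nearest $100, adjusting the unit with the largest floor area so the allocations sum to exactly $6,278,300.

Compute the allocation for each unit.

Sum of floor area: 4,338 + 6,542 + 4,550 + 4,419 + 9,290 + 1,312 = 30,451.
Raw shares: Unit 2C 894,396.42; Unit 2A 1,348,810.83; Unit G1 938,105.97; Unit 5B 911,096.77; Unit G2 1,915,385.60; Unit 5A 270,504.40.
Rounded to nearest $100: Unit 2C $894,400; Unit 2A $1,348,800; Unit G1 $938,100; Unit 5B $911,100; Unit G2 $1,915,400; Unit 5A $270,500. Sum = $6,278,300.
Rounded total matches; no reconciliation needed.

Unit 2C: $894,400 · Unit 2A: $1,348,800 · Unit G1: $938,100 · Unit 5B: $911,100 · Unit G2: $1,915,400 · Unit 5A: $270,500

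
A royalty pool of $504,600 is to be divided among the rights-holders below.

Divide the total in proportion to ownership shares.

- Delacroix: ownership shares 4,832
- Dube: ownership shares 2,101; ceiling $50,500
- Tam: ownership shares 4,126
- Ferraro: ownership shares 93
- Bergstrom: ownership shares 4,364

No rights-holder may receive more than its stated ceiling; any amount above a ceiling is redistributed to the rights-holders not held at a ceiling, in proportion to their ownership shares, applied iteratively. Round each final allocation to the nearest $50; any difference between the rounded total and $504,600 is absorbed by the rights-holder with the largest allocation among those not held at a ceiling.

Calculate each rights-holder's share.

Total ownership shares = 15,516.
Proportional shares (ignoring caps): Delacroix 157,142.77; Dube 68,327.18; Tam 134,182.75; Ferraro 3,024.48; Bergstrom 141,922.82.
Held at cap: Dube ($50,500); remaining pool $454,100 reallocated over remaining ownership shares 13,415.
Remaining shares: Delacroix 163,564.01 → $163,550; Tam 139,665.79 → $139,650; Ferraro 3,148.07 → $3,150; Bergstrom 147,722.13 → $147,700.
Rounding difference +$50 applied to Delacroix → $163,600.

Delacroix: $163,600; Dube: $50,500; Tam: $139,650; Ferraro: $3,150; Bergstrom: $147,700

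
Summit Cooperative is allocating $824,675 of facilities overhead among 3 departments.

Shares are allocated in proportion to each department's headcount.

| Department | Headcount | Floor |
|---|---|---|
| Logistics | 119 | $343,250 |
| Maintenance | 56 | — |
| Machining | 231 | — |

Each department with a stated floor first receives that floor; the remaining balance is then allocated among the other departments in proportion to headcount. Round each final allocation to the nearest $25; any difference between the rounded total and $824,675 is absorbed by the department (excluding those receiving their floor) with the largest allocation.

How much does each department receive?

Logistics: $343,250; Maintenance: $93,925; Machining: $387,500

Minimums first: Logistics $343,250. Residual $481,425.
Residual split over remaining headcount 287: Maintenance 93,936.59 → $93,925; Machining 387,488.41 → $387,500.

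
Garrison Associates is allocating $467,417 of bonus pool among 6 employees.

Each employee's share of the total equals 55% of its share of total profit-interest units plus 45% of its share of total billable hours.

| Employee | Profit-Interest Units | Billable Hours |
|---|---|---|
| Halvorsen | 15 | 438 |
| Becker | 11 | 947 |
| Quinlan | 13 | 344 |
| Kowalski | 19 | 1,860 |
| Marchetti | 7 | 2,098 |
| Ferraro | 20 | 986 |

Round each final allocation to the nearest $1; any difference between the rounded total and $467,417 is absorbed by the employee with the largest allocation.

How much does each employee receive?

Profit-interest units total 85; billable hours total 6,673.
Composite weights (55% profit-interest units + 45% billable hours): Halvorsen 0.1266; Becker 0.1350; Quinlan 0.1073; Kowalski 0.2484; Marchetti 0.1868; Ferraro 0.1959.
Unrounded shares: Halvorsen 59,173.01; Becker 63,119.20; Quinlan 50,161.14; Kowalski 116,093.30; Marchetti 87,301.68; Ferraro 91,568.67.
After rounding ($1): Halvorsen $59,173; Becker $63,119; Quinlan $50,161; Kowalski $116,093; Marchetti $87,302; Ferraro $91,569. Sum = $467,417.
Rounded total matches; no reconciliation needed.

Halvorsen: $59,173 | Becker: $63,119 | Quinlan: $50,161 | Kowalski: $116,093 | Marchetti: $87,302 | Ferraro: $91,569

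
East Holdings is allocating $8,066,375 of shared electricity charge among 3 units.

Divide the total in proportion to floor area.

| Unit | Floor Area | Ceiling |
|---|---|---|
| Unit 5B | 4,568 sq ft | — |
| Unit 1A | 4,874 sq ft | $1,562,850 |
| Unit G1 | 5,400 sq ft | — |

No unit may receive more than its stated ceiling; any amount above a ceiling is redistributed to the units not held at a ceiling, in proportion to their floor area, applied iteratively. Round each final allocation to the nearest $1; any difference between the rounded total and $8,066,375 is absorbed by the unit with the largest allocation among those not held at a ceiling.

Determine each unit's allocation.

Floor area total: 14,842.
Unconstrained shares: Unit 5B 2,482,630.44; Unit 1A 2,648,936.25; Unit G1 2,934,808.31.
Capped: Unit 1A ($1,562,850); remaining pool $6,503,525 reallocated over remaining floor area 9,968.
Shares after redistribution: Unit 5B 2,980,347.33 → $2,980,347; Unit G1 3,523,177.67 → $3,523,178.

Unit 5B: $2,980,347 | Unit 1A: $1,562,850 | Unit G1: $3,523,178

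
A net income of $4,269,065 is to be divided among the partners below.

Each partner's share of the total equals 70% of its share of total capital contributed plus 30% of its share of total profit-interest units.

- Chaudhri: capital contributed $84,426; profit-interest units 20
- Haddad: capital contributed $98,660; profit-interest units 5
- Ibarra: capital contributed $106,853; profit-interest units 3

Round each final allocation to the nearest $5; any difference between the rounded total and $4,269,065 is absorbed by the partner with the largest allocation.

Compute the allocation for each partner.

Totals — capital contributed 289,939, profit-interest units 28.
Combined weights (70% capital contributed + 30% profit-interest units): Chaudhri 0.4181; Haddad 0.2918; Ibarra 0.2901.
Proportional shares: Chaudhri 1,784,962.18; Haddad 1,245,569.55; Ibarra 1,238,533.26.
At nearest $5: Chaudhri $1,784,960; Haddad $1,245,570; Ibarra $1,238,535. Sum = $4,269,065.
Rounded total matches; no reconciliation needed.

Chaudhri: $1,784,960 | Haddad: $1,245,570 | Ibarra: $1,238,535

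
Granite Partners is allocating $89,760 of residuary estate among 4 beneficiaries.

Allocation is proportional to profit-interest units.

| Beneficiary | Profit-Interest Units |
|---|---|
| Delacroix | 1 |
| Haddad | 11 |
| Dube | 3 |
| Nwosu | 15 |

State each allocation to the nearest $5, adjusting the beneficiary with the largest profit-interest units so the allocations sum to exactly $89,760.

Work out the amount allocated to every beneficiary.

Delacroix: $2,990 · Haddad: $32,910 · Dube: $8,975 · Nwosu: $44,885

Profit-interest units total: 30.
Unrounded shares: Delacroix 1/30 × $89,760 = 2,992.00; Haddad 11/30 × $89,760 = 32,912.00; Dube 3/30 × $89,760 = 8,976.00; Nwosu 15/30 × $89,760 = 44,880.00.
At nearest $5: Delacroix $2,990; Haddad $32,910; Dube $8,975; Nwosu $44,880. Sum = $89,755.
Difference $89,760 − $89,755 = +$5 applied to largest profit-interest units (Nwosu): Nwosu becomes $44,885.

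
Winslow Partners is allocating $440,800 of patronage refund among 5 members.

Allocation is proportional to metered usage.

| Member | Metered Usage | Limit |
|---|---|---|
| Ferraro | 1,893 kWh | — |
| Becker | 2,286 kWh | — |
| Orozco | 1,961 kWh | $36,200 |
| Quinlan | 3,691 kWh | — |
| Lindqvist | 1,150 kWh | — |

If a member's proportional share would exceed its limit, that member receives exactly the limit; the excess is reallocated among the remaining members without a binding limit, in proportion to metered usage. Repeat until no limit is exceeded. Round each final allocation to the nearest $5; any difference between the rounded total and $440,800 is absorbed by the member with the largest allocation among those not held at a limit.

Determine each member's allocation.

Ferraro: $84,910 | Becker: $102,540 | Orozco: $36,200 | Quinlan: $165,565 | Lindqvist: $51,585

Combined metered usage = 10,981.
Proportional shares (ignoring caps): Ferraro 75,988.93; Becker 91,764.76; Orozco 78,718.59; Quinlan 148,164.36; Lindqvist 46,163.37.
Cap binds for Orozco ($36,200); remaining pool $404,600 reallocated over remaining metered usage 9,020.
Shares after redistribution: Ferraro 84,912.17 → $84,910; Becker 102,540.53 → $102,540; Quinlan 165,563.04 → $165,565; Lindqvist 51,584.26 → $51,585.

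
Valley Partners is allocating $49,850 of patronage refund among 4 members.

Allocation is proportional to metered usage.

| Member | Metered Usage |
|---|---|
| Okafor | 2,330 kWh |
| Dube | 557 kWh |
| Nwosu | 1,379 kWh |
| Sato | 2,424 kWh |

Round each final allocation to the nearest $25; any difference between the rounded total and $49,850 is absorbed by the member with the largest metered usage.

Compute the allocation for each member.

Metered usage total: 6,690.
Raw shares: Okafor 2,330/6,690 × $49,850 = 17,361.81; Dube 557/6,690 × $49,850 = 4,150.44; Nwosu 1,379/6,690 × $49,850 = 10,275.51; Sato 2,424/6,690 × $49,850 = 18,062.24.
Rounded to nearest $25: Okafor $17,350; Dube $4,150; Nwosu $10,275; Sato $18,050. Sum = $49,825.
Difference $49,850 − $49,825 = +$25 applied to largest metered usage (Sato): Sato becomes $18,075.

Okafor: $17,350; Dube: $4,150; Nwosu: $10,275; Sato: $18,075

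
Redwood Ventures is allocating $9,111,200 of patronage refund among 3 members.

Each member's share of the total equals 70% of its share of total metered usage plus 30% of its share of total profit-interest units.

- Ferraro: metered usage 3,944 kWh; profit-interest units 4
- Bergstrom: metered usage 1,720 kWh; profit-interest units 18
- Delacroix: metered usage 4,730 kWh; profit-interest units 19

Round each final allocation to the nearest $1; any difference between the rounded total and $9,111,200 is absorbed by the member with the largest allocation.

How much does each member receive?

Ferraro: $2,686,739; Bergstrom: $2,255,417; Delacroix: $4,169,044

Metered usage total 10,394; profit-interest units total 41.
Composite weights (70% metered usage + 30% profit-interest units): Ferraro 0.2949; Bergstrom 0.2475; Delacroix 0.4576.
Unrounded shares: Ferraro 2,686,738.63; Bergstrom 2,255,417.21; Delacroix 4,169,044.16.
Rounded to nearest $1: Ferraro $2,686,739; Bergstrom $2,255,417; Delacroix $4,169,044. Sum = $9,111,200.
Sum already equals the total — no adjustment.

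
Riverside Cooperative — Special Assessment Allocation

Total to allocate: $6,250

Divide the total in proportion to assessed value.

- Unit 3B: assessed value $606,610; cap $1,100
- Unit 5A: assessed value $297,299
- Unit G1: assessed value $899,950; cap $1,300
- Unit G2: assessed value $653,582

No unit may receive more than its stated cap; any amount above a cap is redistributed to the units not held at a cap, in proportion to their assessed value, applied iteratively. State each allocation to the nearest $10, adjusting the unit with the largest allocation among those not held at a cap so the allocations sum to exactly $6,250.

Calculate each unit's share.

Unit 3B: $1,100; Unit 5A: $1,200; Unit G1: $1,300; Unit G2: $2,650

Combined assessed value = 2,457,441.
Proportional shares (ignoring caps): Unit 3B 1,542.79; Unit 5A 756.12; Unit G1 2,288.84; Unit G2 1,662.25.
Capped: Unit 3B ($1,100), Unit G1 ($1,300); balance $3,850 reallocated over remaining assessed value 950,881.
Remaining shares: Unit 5A 1,203.73 → $1,200; Unit G2 2,646.27 → $2,650.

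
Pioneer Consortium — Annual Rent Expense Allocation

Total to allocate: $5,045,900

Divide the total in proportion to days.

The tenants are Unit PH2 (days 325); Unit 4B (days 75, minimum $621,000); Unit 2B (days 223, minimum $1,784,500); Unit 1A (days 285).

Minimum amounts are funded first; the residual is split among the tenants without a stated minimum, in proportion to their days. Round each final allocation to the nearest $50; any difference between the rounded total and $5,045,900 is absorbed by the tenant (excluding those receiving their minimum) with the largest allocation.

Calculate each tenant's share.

Guaranteed amounts: Unit 4B $621,000; Unit 2B $1,784,500. Balance $2,640,400.
Balance split over remaining days 610: Unit PH2 1,406,770.49 → $1,406,750; Unit 1A 1,233,629.51 → $1,233,650.

Unit PH2: $1,406,750 · Unit 4B: $621,000 · Unit 2B: $1,784,500 · Unit 1A: $1,233,650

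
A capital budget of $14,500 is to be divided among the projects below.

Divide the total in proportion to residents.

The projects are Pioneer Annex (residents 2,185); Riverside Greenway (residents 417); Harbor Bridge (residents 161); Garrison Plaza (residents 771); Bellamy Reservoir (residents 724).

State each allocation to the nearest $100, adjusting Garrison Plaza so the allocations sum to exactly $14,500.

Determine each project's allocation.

Pioneer Annex: $7,400 | Riverside Greenway: $1,400 | Harbor Bridge: $500 | Garrison Plaza: $2,700 | Bellamy Reservoir: $2,500

Sum of residents: 4,258.
Proportional shares: Pioneer Annex 2,185/4,258 × $14,500 = 7,440.70; Riverside Greenway 417/4,258 × $14,500 = 1,420.03; Harbor Bridge 161/4,258 × $14,500 = 548.26; Garrison Plaza 771/4,258 × $14,500 = 2,625.53; Bellamy Reservoir 724/4,258 × $14,500 = 2,465.48.
After rounding ($100): Pioneer Annex $7,400; Riverside Greenway $1,400; Harbor Bridge $500; Garrison Plaza $2,600; Bellamy Reservoir $2,500. Sum = $14,400.
Difference $14,500 − $14,400 = +$100 applied to Garrison Plaza: Garrison Plaza becomes $2,700.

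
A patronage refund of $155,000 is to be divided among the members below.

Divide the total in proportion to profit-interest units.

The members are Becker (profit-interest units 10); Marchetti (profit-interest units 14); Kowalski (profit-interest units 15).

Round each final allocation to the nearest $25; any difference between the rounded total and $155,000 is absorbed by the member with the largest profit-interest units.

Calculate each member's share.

Sum of profit-interest units: 39.
Raw shares: Becker 10/39 × $155,000 = 39,743.59; Marchetti 14/39 × $155,000 = 55,641.03; Kowalski 15/39 × $155,000 = 59,615.38.
After rounding ($25): Becker $39,750; Marchetti $55,650; Kowalski $59,625. Sum = $155,025.
Difference $155,000 − $155,025 = −$25 applied to largest profit-interest units (Kowalski): Kowalski becomes $59,600.

Becker: $39,750 · Marchetti: $55,650 · Kowalski: $59,600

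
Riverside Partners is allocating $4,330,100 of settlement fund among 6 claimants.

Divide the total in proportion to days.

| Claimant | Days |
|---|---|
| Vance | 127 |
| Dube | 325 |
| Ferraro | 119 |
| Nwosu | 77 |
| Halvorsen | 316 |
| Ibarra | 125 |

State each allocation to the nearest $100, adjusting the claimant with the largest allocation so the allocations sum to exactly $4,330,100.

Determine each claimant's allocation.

Total days = 1,089.
Proportional shares: Vance 127/1,089 × $4,330,100 = 504,979.52; Dube 325/1,089 × $4,330,100 = 1,292,270.43; Ferraro 119/1,089 × $4,330,100 = 473,169.79; Nwosu 77/1,089 × $4,330,100 = 306,168.69; Halvorsen 316/1,089 × $4,330,100 = 1,256,484.48; Ibarra 125/1,089 × $4,330,100 = 497,027.09.
At nearest $100: Vance $505,000; Dube $1,292,300; Ferraro $473,200; Nwosu $306,200; Halvorsen $1,256,500; Ibarra $497,000. Sum = $4,330,200.
Difference $4,330,100 − $4,330,200 = −$100 applied to largest allocation (Dube): Dube becomes $1,292,200.

Vance: $505,000 · Dube: $1,292,200 · Ferraro: $473,200 · Nwosu: $306,200 · Halvorsen: $1,256,500 · Ibarra: $497,000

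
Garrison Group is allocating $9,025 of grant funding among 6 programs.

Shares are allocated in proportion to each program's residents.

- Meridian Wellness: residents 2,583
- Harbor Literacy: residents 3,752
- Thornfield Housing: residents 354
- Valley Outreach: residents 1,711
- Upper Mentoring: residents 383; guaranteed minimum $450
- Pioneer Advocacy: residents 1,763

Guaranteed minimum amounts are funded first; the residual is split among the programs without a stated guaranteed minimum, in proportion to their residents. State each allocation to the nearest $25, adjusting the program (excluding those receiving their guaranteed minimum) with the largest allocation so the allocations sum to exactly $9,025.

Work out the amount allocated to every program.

Minimums first: Upper Mentoring $450. Residual $8,575.
Residual split over remaining residents 10,163: Meridian Wellness 2,179.40 → $2,175; Harbor Literacy 3,165.74 → $3,175; Thornfield Housing 298.69 → $300; Valley Outreach 1,443.65 → $1,450; Pioneer Advocacy 1,487.53 → $1,500.
Rounding difference −$25 applied to Harbor Literacy → $3,150.

Meridian Wellness: $2,175 | Harbor Literacy: $3,150 | Thornfield Housing: $300 | Valley Outreach: $1,450 | Upper Mentoring: $450 | Pioneer Advocacy: $1,500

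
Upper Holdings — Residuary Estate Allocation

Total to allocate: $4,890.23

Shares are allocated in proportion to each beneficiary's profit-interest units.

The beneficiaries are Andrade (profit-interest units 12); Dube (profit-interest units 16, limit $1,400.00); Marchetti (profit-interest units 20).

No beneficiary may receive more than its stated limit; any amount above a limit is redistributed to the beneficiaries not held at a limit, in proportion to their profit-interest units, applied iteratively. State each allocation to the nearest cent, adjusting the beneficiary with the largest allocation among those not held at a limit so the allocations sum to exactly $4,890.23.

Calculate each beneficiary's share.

Total profit-interest units = 48.
Unconstrained shares: Andrade 1,222.5575; Dube 1,630.0767; Marchetti 2,037.5958.
Held at cap: Dube ($1,400.00); residual $3,490.23 reallocated over remaining profit-interest units 32.
Redistributed shares: Andrade 1,308.8363 → $1,308.84; Marchetti 2,181.3938 → $2,181.39.

Andrade: $1,308.84; Dube: $1,400.00; Marchetti: $2,181.39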